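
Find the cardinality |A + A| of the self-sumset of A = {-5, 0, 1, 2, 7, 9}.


A + A = {a + a' : a, a' ∈ A}; |A| = 6.
General bounds: 2|A| - 1 ≤ |A + A| ≤ |A|(|A|+1)/2, i.e. 11 ≤ |A + A| ≤ 21.
Lower bound 2|A|-1 is attained iff A is an arithmetic progression.
Enumerate sums a + a' for a ≤ a' (symmetric, so this suffices):
a = -5: -5+-5=-10, -5+0=-5, -5+1=-4, -5+2=-3, -5+7=2, -5+9=4
a = 0: 0+0=0, 0+1=1, 0+2=2, 0+7=7, 0+9=9
a = 1: 1+1=2, 1+2=3, 1+7=8, 1+9=10
a = 2: 2+2=4, 2+7=9, 2+9=11
a = 7: 7+7=14, 7+9=16
a = 9: 9+9=18
Distinct sums: {-10, -5, -4, -3, 0, 1, 2, 3, 4, 7, 8, 9, 10, 11, 14, 16, 18}
|A + A| = 17

|A + A| = 17


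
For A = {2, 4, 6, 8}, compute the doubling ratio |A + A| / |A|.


|A| = 4.
Compute A + A by enumerating all 16 pairs.
A + A = {4, 6, 8, 10, 12, 14, 16}, so |A + A| = 7.
K = |A + A| / |A| = 7/4 (already in lowest terms) ≈ 1.7500.
Reference: AP of size 4 gives K = 7/4 ≈ 1.7500; a fully generic set of size 4 gives K ≈ 2.5000.

|A| = 4, |A + A| = 7, K = 7/4.


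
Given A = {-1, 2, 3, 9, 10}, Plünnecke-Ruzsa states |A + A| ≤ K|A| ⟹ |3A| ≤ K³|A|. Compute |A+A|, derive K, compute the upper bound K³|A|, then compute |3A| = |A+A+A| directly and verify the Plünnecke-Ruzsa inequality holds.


|A| = 5.
Step 1: Compute A + A by enumerating all 25 pairs.
A + A = {-2, 1, 2, 4, 5, 6, 8, 9, 11, 12, 13, 18, 19, 20}, so |A + A| = 14.
Step 2: Doubling constant K = |A + A|/|A| = 14/5 = 14/5 ≈ 2.8000.
Step 3: Plünnecke-Ruzsa gives |3A| ≤ K³·|A| = (2.8000)³ · 5 ≈ 109.7600.
Step 4: Compute 3A = A + A + A directly by enumerating all triples (a,b,c) ∈ A³; |3A| = 28.
Step 5: Check 28 ≤ 109.7600? Yes ✓.

K = 14/5, Plünnecke-Ruzsa bound K³|A| ≈ 109.7600, |3A| = 28, inequality holds.


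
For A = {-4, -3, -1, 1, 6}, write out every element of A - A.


A - A = {a - a' : a, a' ∈ A}.
Compute a - a' for each ordered pair (a, a'):
a = -4: -4--4=0, -4--3=-1, -4--1=-3, -4-1=-5, -4-6=-10
a = -3: -3--4=1, -3--3=0, -3--1=-2, -3-1=-4, -3-6=-9
a = -1: -1--4=3, -1--3=2, -1--1=0, -1-1=-2, -1-6=-7
a = 1: 1--4=5, 1--3=4, 1--1=2, 1-1=0, 1-6=-5
a = 6: 6--4=10, 6--3=9, 6--1=7, 6-1=5, 6-6=0
Collecting distinct values (and noting 0 appears from a-a):
A - A = {-10, -9, -7, -5, -4, -3, -2, -1, 0, 1, 2, 3, 4, 5, 7, 9, 10}
|A - A| = 17

A - A = {-10, -9, -7, -5, -4, -3, -2, -1, 0, 1, 2, 3, 4, 5, 7, 9, 10}


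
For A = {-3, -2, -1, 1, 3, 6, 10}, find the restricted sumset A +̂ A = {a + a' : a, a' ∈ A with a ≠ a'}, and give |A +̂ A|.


Restricted sumset: A +̂ A = {a + a' : a ∈ A, a' ∈ A, a ≠ a'}.
Equivalently, take A + A and drop any sum 2a that is achievable ONLY as a + a for a ∈ A (i.e. sums representable only with equal summands).
Enumerate pairs (a, a') with a < a' (symmetric, so each unordered pair gives one sum; this covers all a ≠ a'):
  -3 + -2 = -5
  -3 + -1 = -4
  -3 + 1 = -2
  -3 + 3 = 0
  -3 + 6 = 3
  -3 + 10 = 7
  -2 + -1 = -3
  -2 + 1 = -1
  -2 + 3 = 1
  -2 + 6 = 4
  -2 + 10 = 8
  -1 + 1 = 0
  -1 + 3 = 2
  -1 + 6 = 5
  -1 + 10 = 9
  1 + 3 = 4
  1 + 6 = 7
  1 + 10 = 11
  3 + 6 = 9
  3 + 10 = 13
  6 + 10 = 16
Collected distinct sums: {-5, -4, -3, -2, -1, 0, 1, 2, 3, 4, 5, 7, 8, 9, 11, 13, 16}
|A +̂ A| = 17
(Reference bound: |A +̂ A| ≥ 2|A| - 3 for |A| ≥ 2, with |A| = 7 giving ≥ 11.)

|A +̂ A| = 17


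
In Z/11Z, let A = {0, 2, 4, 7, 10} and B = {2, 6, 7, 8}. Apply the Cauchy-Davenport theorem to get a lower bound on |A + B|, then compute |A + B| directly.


Cauchy-Davenport: |A + B| ≥ min(p, |A| + |B| - 1) for A, B nonempty in Z/pZ.
|A| = 5, |B| = 4, p = 11.
CD lower bound = min(11, 5 + 4 - 1) = min(11, 8) = 8.
Compute A + B mod 11 directly:
a = 0: 0+2=2, 0+6=6, 0+7=7, 0+8=8
a = 2: 2+2=4, 2+6=8, 2+7=9, 2+8=10
a = 4: 4+2=6, 4+6=10, 4+7=0, 4+8=1
a = 7: 7+2=9, 7+6=2, 7+7=3, 7+8=4
a = 10: 10+2=1, 10+6=5, 10+7=6, 10+8=7
A + B = {0, 1, 2, 3, 4, 5, 6, 7, 8, 9, 10}, so |A + B| = 11.
Verify: 11 ≥ 8? Yes ✓.

CD lower bound = 8, actual |A + B| = 11.


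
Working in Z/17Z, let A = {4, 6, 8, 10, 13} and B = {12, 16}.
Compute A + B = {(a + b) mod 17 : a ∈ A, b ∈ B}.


Work in Z/17Z: reduce every sum a + b modulo 17.
Enumerate all 10 pairs:
a = 4: 4+12=16, 4+16=3
a = 6: 6+12=1, 6+16=5
a = 8: 8+12=3, 8+16=7
a = 10: 10+12=5, 10+16=9
a = 13: 13+12=8, 13+16=12
Distinct residues collected: {1, 3, 5, 7, 8, 9, 12, 16}
|A + B| = 8 (out of 17 total residues).

A + B = {1, 3, 5, 7, 8, 9, 12, 16}


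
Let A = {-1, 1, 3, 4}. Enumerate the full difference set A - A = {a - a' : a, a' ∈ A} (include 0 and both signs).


A - A = {a - a' : a, a' ∈ A}.
Compute a - a' for each ordered pair (a, a'):
a = -1: -1--1=0, -1-1=-2, -1-3=-4, -1-4=-5
a = 1: 1--1=2, 1-1=0, 1-3=-2, 1-4=-3
a = 3: 3--1=4, 3-1=2, 3-3=0, 3-4=-1
a = 4: 4--1=5, 4-1=3, 4-3=1, 4-4=0
Collecting distinct values (and noting 0 appears from a-a):
A - A = {-5, -4, -3, -2, -1, 0, 1, 2, 3, 4, 5}
|A - A| = 11

A - A = {-5, -4, -3, -2, -1, 0, 1, 2, 3, 4, 5}


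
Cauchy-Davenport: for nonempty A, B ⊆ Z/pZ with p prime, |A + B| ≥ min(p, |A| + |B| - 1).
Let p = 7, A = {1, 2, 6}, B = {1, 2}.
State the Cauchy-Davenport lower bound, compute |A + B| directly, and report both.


Cauchy-Davenport: |A + B| ≥ min(p, |A| + |B| - 1) for A, B nonempty in Z/pZ.
|A| = 3, |B| = 2, p = 7.
CD lower bound = min(7, 3 + 2 - 1) = min(7, 4) = 4.
Compute A + B mod 7 directly:
a = 1: 1+1=2, 1+2=3
a = 2: 2+1=3, 2+2=4
a = 6: 6+1=0, 6+2=1
A + B = {0, 1, 2, 3, 4}, so |A + B| = 5.
Verify: 5 ≥ 4? Yes ✓.

CD lower bound = 4, actual |A + B| = 5.


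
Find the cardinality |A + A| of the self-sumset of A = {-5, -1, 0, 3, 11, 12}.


A + A = {a + a' : a, a' ∈ A}; |A| = 6.
General bounds: 2|A| - 1 ≤ |A + A| ≤ |A|(|A|+1)/2, i.e. 11 ≤ |A + A| ≤ 21.
Lower bound 2|A|-1 is attained iff A is an arithmetic progression.
Enumerate sums a + a' for a ≤ a' (symmetric, so this suffices):
a = -5: -5+-5=-10, -5+-1=-6, -5+0=-5, -5+3=-2, -5+11=6, -5+12=7
a = -1: -1+-1=-2, -1+0=-1, -1+3=2, -1+11=10, -1+12=11
a = 0: 0+0=0, 0+3=3, 0+11=11, 0+12=12
a = 3: 3+3=6, 3+11=14, 3+12=15
a = 11: 11+11=22, 11+12=23
a = 12: 12+12=24
Distinct sums: {-10, -6, -5, -2, -1, 0, 2, 3, 6, 7, 10, 11, 12, 14, 15, 22, 23, 24}
|A + A| = 18

|A + A| = 18


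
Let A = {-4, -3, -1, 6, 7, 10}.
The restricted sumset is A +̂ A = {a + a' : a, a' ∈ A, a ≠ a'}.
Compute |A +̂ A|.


Restricted sumset: A +̂ A = {a + a' : a ∈ A, a' ∈ A, a ≠ a'}.
Equivalently, take A + A and drop any sum 2a that is achievable ONLY as a + a for a ∈ A (i.e. sums representable only with equal summands).
Enumerate pairs (a, a') with a < a' (symmetric, so each unordered pair gives one sum; this covers all a ≠ a'):
  -4 + -3 = -7
  -4 + -1 = -5
  -4 + 6 = 2
  -4 + 7 = 3
  -4 + 10 = 6
  -3 + -1 = -4
  -3 + 6 = 3
  -3 + 7 = 4
  -3 + 10 = 7
  -1 + 6 = 5
  -1 + 7 = 6
  -1 + 10 = 9
  6 + 7 = 13
  6 + 10 = 16
  7 + 10 = 17
Collected distinct sums: {-7, -5, -4, 2, 3, 4, 5, 6, 7, 9, 13, 16, 17}
|A +̂ A| = 13
(Reference bound: |A +̂ A| ≥ 2|A| - 3 for |A| ≥ 2, with |A| = 6 giving ≥ 9.)

|A +̂ A| = 13


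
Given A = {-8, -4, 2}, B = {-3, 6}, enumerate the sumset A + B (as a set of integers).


A + B = {a + b : a ∈ A, b ∈ B}.
Enumerate all |A|·|B| = 3·2 = 6 pairs (a, b) and collect distinct sums.
a = -8: -8+-3=-11, -8+6=-2
a = -4: -4+-3=-7, -4+6=2
a = 2: 2+-3=-1, 2+6=8
Collecting distinct sums: A + B = {-11, -7, -2, -1, 2, 8}
|A + B| = 6

A + B = {-11, -7, -2, -1, 2, 8}


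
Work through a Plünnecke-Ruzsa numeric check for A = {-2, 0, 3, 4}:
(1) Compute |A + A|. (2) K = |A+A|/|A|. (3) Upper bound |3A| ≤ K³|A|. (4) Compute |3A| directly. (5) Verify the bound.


|A| = 4.
Step 1: Compute A + A by enumerating all 16 pairs.
A + A = {-4, -2, 0, 1, 2, 3, 4, 6, 7, 8}, so |A + A| = 10.
Step 2: Doubling constant K = |A + A|/|A| = 10/4 = 10/4 ≈ 2.5000.
Step 3: Plünnecke-Ruzsa gives |3A| ≤ K³·|A| = (2.5000)³ · 4 ≈ 62.5000.
Step 4: Compute 3A = A + A + A directly by enumerating all triples (a,b,c) ∈ A³; |3A| = 17.
Step 5: Check 17 ≤ 62.5000? Yes ✓.

K = 10/4, Plünnecke-Ruzsa bound K³|A| ≈ 62.5000, |3A| = 17, inequality holds.


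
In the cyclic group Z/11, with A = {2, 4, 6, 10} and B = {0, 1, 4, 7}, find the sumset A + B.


Work in Z/11Z: reduce every sum a + b modulo 11.
Enumerate all 16 pairs:
a = 2: 2+0=2, 2+1=3, 2+4=6, 2+7=9
a = 4: 4+0=4, 4+1=5, 4+4=8, 4+7=0
a = 6: 6+0=6, 6+1=7, 6+4=10, 6+7=2
a = 10: 10+0=10, 10+1=0, 10+4=3, 10+7=6
Distinct residues collected: {0, 2, 3, 4, 5, 6, 7, 8, 9, 10}
|A + B| = 10 (out of 11 total residues).

A + B = {0, 2, 3, 4, 5, 6, 7, 8, 9, 10}


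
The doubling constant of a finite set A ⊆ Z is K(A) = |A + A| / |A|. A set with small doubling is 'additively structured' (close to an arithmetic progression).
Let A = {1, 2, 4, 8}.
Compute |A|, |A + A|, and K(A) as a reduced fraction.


|A| = 4.
Compute A + A by enumerating all 16 pairs.
A + A = {2, 3, 4, 5, 6, 8, 9, 10, 12, 16}, so |A + A| = 10.
K = |A + A| / |A| = 10/4 = 5/2 ≈ 2.5000.
Reference: AP of size 4 gives K = 7/4 ≈ 1.7500; a fully generic set of size 4 gives K ≈ 2.5000.

|A| = 4, |A + A| = 10, K = 10/4 = 5/2.


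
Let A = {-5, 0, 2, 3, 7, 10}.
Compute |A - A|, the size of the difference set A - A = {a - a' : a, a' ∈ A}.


A - A = {a - a' : a, a' ∈ A}; |A| = 6.
Bounds: 2|A|-1 ≤ |A - A| ≤ |A|² - |A| + 1, i.e. 11 ≤ |A - A| ≤ 31.
Note: 0 ∈ A - A always (from a - a). The set is symmetric: if d ∈ A - A then -d ∈ A - A.
Enumerate nonzero differences d = a - a' with a > a' (then include -d):
Positive differences: {1, 2, 3, 4, 5, 7, 8, 10, 12, 15}
Full difference set: {0} ∪ (positive diffs) ∪ (negative diffs).
|A - A| = 1 + 2·10 = 21 (matches direct enumeration: 21).

|A - A| = 21


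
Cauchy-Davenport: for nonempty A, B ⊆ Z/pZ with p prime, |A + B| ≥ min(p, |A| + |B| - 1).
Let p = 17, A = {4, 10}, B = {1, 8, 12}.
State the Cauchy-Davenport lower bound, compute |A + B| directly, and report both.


Cauchy-Davenport: |A + B| ≥ min(p, |A| + |B| - 1) for A, B nonempty in Z/pZ.
|A| = 2, |B| = 3, p = 17.
CD lower bound = min(17, 2 + 3 - 1) = min(17, 4) = 4.
Compute A + B mod 17 directly:
a = 4: 4+1=5, 4+8=12, 4+12=16
a = 10: 10+1=11, 10+8=1, 10+12=5
A + B = {1, 5, 11, 12, 16}, so |A + B| = 5.
Verify: 5 ≥ 4? Yes ✓.

CD lower bound = 4, actual |A + B| = 5.


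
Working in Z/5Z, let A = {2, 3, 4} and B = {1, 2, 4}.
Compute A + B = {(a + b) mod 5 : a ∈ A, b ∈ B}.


Work in Z/5Z: reduce every sum a + b modulo 5.
Enumerate all 9 pairs:
a = 2: 2+1=3, 2+2=4, 2+4=1
a = 3: 3+1=4, 3+2=0, 3+4=2
a = 4: 4+1=0, 4+2=1, 4+4=3
Distinct residues collected: {0, 1, 2, 3, 4}
|A + B| = 5 (out of 5 total residues).

A + B = {0, 1, 2, 3, 4}


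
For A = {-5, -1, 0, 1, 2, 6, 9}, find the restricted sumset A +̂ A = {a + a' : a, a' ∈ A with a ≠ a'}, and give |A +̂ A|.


Restricted sumset: A +̂ A = {a + a' : a ∈ A, a' ∈ A, a ≠ a'}.
Equivalently, take A + A and drop any sum 2a that is achievable ONLY as a + a for a ∈ A (i.e. sums representable only with equal summands).
Enumerate pairs (a, a') with a < a' (symmetric, so each unordered pair gives one sum; this covers all a ≠ a'):
  -5 + -1 = -6
  -5 + 0 = -5
  -5 + 1 = -4
  -5 + 2 = -3
  -5 + 6 = 1
  -5 + 9 = 4
  -1 + 0 = -1
  -1 + 1 = 0
  -1 + 2 = 1
  -1 + 6 = 5
  -1 + 9 = 8
  0 + 1 = 1
  0 + 2 = 2
  0 + 6 = 6
  0 + 9 = 9
  1 + 2 = 3
  1 + 6 = 7
  1 + 9 = 10
  2 + 6 = 8
  2 + 9 = 11
  6 + 9 = 15
Collected distinct sums: {-6, -5, -4, -3, -1, 0, 1, 2, 3, 4, 5, 6, 7, 8, 9, 10, 11, 15}
|A +̂ A| = 18
(Reference bound: |A +̂ A| ≥ 2|A| - 3 for |A| ≥ 2, with |A| = 7 giving ≥ 11.)

|A +̂ A| = 18


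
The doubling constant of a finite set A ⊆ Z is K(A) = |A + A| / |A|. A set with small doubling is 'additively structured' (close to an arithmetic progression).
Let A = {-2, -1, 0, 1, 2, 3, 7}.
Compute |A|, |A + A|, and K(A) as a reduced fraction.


|A| = 7.
Compute A + A by enumerating all 49 pairs.
A + A = {-4, -3, -2, -1, 0, 1, 2, 3, 4, 5, 6, 7, 8, 9, 10, 14}, so |A + A| = 16.
K = |A + A| / |A| = 16/7 (already in lowest terms) ≈ 2.2857.
Reference: AP of size 7 gives K = 13/7 ≈ 1.8571; a fully generic set of size 7 gives K ≈ 4.0000.

|A| = 7, |A + A| = 16, K = 16/7.


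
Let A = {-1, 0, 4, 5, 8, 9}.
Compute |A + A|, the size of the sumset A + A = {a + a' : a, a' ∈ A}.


A + A = {a + a' : a, a' ∈ A}; |A| = 6.
General bounds: 2|A| - 1 ≤ |A + A| ≤ |A|(|A|+1)/2, i.e. 11 ≤ |A + A| ≤ 21.
Lower bound 2|A|-1 is attained iff A is an arithmetic progression.
Enumerate sums a + a' for a ≤ a' (symmetric, so this suffices):
a = -1: -1+-1=-2, -1+0=-1, -1+4=3, -1+5=4, -1+8=7, -1+9=8
a = 0: 0+0=0, 0+4=4, 0+5=5, 0+8=8, 0+9=9
a = 4: 4+4=8, 4+5=9, 4+8=12, 4+9=13
a = 5: 5+5=10, 5+8=13, 5+9=14
a = 8: 8+8=16, 8+9=17
a = 9: 9+9=18
Distinct sums: {-2, -1, 0, 3, 4, 5, 7, 8, 9, 10, 12, 13, 14, 16, 17, 18}
|A + A| = 16

|A + A| = 16


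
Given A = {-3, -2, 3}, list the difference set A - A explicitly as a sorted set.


A - A = {a - a' : a, a' ∈ A}.
Compute a - a' for each ordered pair (a, a'):
a = -3: -3--3=0, -3--2=-1, -3-3=-6
a = -2: -2--3=1, -2--2=0, -2-3=-5
a = 3: 3--3=6, 3--2=5, 3-3=0
Collecting distinct values (and noting 0 appears from a-a):
A - A = {-6, -5, -1, 0, 1, 5, 6}
|A - A| = 7

A - A = {-6, -5, -1, 0, 1, 5, 6}


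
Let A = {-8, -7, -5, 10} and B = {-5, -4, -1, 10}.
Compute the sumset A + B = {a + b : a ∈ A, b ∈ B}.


A + B = {a + b : a ∈ A, b ∈ B}.
Enumerate all |A|·|B| = 4·4 = 16 pairs (a, b) and collect distinct sums.
a = -8: -8+-5=-13, -8+-4=-12, -8+-1=-9, -8+10=2
a = -7: -7+-5=-12, -7+-4=-11, -7+-1=-8, -7+10=3
a = -5: -5+-5=-10, -5+-4=-9, -5+-1=-6, -5+10=5
a = 10: 10+-5=5, 10+-4=6, 10+-1=9, 10+10=20
Collecting distinct sums: A + B = {-13, -12, -11, -10, -9, -8, -6, 2, 3, 5, 6, 9, 20}
|A + B| = 13

A + B = {-13, -12, -11, -10, -9, -8, -6, 2, 3, 5, 6, 9, 20}


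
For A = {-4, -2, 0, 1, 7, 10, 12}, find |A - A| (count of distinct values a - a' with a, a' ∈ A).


A - A = {a - a' : a, a' ∈ A}; |A| = 7.
Bounds: 2|A|-1 ≤ |A - A| ≤ |A|² - |A| + 1, i.e. 13 ≤ |A - A| ≤ 43.
Note: 0 ∈ A - A always (from a - a). The set is symmetric: if d ∈ A - A then -d ∈ A - A.
Enumerate nonzero differences d = a - a' with a > a' (then include -d):
Positive differences: {1, 2, 3, 4, 5, 6, 7, 9, 10, 11, 12, 14, 16}
Full difference set: {0} ∪ (positive diffs) ∪ (negative diffs).
|A - A| = 1 + 2·13 = 27 (matches direct enumeration: 27).

|A - A| = 27


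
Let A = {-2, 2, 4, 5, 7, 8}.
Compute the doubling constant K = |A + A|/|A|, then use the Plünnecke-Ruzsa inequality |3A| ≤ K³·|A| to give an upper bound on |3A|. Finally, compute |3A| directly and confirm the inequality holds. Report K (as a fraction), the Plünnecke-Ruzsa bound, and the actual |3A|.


|A| = 6.
Step 1: Compute A + A by enumerating all 36 pairs.
A + A = {-4, 0, 2, 3, 4, 5, 6, 7, 8, 9, 10, 11, 12, 13, 14, 15, 16}, so |A + A| = 17.
Step 2: Doubling constant K = |A + A|/|A| = 17/6 = 17/6 ≈ 2.8333.
Step 3: Plünnecke-Ruzsa gives |3A| ≤ K³·|A| = (2.8333)³ · 6 ≈ 136.4722.
Step 4: Compute 3A = A + A + A directly by enumerating all triples (a,b,c) ∈ A³; |3A| = 27.
Step 5: Check 27 ≤ 136.4722? Yes ✓.

K = 17/6, Plünnecke-Ruzsa bound K³|A| ≈ 136.4722, |3A| = 27, inequality holds.


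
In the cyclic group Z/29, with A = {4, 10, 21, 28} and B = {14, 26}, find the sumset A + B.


Work in Z/29Z: reduce every sum a + b modulo 29.
Enumerate all 8 pairs:
a = 4: 4+14=18, 4+26=1
a = 10: 10+14=24, 10+26=7
a = 21: 21+14=6, 21+26=18
a = 28: 28+14=13, 28+26=25
Distinct residues collected: {1, 6, 7, 13, 18, 24, 25}
|A + B| = 7 (out of 29 total residues).

A + B = {1, 6, 7, 13, 18, 24, 25}


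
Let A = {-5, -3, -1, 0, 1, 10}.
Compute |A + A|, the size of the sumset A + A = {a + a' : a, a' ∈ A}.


A + A = {a + a' : a, a' ∈ A}; |A| = 6.
General bounds: 2|A| - 1 ≤ |A + A| ≤ |A|(|A|+1)/2, i.e. 11 ≤ |A + A| ≤ 21.
Lower bound 2|A|-1 is attained iff A is an arithmetic progression.
Enumerate sums a + a' for a ≤ a' (symmetric, so this suffices):
a = -5: -5+-5=-10, -5+-3=-8, -5+-1=-6, -5+0=-5, -5+1=-4, -5+10=5
a = -3: -3+-3=-6, -3+-1=-4, -3+0=-3, -3+1=-2, -3+10=7
a = -1: -1+-1=-2, -1+0=-1, -1+1=0, -1+10=9
a = 0: 0+0=0, 0+1=1, 0+10=10
a = 1: 1+1=2, 1+10=11
a = 10: 10+10=20
Distinct sums: {-10, -8, -6, -5, -4, -3, -2, -1, 0, 1, 2, 5, 7, 9, 10, 11, 20}
|A + A| = 17

|A + A| = 17


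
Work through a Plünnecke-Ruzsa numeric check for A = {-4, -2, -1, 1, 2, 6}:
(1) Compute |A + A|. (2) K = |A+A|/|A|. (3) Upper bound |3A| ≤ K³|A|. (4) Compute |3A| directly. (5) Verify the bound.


|A| = 6.
Step 1: Compute A + A by enumerating all 36 pairs.
A + A = {-8, -6, -5, -4, -3, -2, -1, 0, 1, 2, 3, 4, 5, 7, 8, 12}, so |A + A| = 16.
Step 2: Doubling constant K = |A + A|/|A| = 16/6 = 16/6 ≈ 2.6667.
Step 3: Plünnecke-Ruzsa gives |3A| ≤ K³·|A| = (2.6667)³ · 6 ≈ 113.7778.
Step 4: Compute 3A = A + A + A directly by enumerating all triples (a,b,c) ∈ A³; |3A| = 26.
Step 5: Check 26 ≤ 113.7778? Yes ✓.

K = 16/6, Plünnecke-Ruzsa bound K³|A| ≈ 113.7778, |3A| = 26, inequality holds.


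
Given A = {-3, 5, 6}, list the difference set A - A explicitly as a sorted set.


A - A = {a - a' : a, a' ∈ A}.
Compute a - a' for each ordered pair (a, a'):
a = -3: -3--3=0, -3-5=-8, -3-6=-9
a = 5: 5--3=8, 5-5=0, 5-6=-1
a = 6: 6--3=9, 6-5=1, 6-6=0
Collecting distinct values (and noting 0 appears from a-a):
A - A = {-9, -8, -1, 0, 1, 8, 9}
|A - A| = 7

A - A = {-9, -8, -1, 0, 1, 8, 9}


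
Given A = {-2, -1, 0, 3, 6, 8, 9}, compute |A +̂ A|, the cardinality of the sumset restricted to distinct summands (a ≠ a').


Restricted sumset: A +̂ A = {a + a' : a ∈ A, a' ∈ A, a ≠ a'}.
Equivalently, take A + A and drop any sum 2a that is achievable ONLY as a + a for a ∈ A (i.e. sums representable only with equal summands).
Enumerate pairs (a, a') with a < a' (symmetric, so each unordered pair gives one sum; this covers all a ≠ a'):
  -2 + -1 = -3
  -2 + 0 = -2
  -2 + 3 = 1
  -2 + 6 = 4
  -2 + 8 = 6
  -2 + 9 = 7
  -1 + 0 = -1
  -1 + 3 = 2
  -1 + 6 = 5
  -1 + 8 = 7
  -1 + 9 = 8
  0 + 3 = 3
  0 + 6 = 6
  0 + 8 = 8
  0 + 9 = 9
  3 + 6 = 9
  3 + 8 = 11
  3 + 9 = 12
  6 + 8 = 14
  6 + 9 = 15
  8 + 9 = 17
Collected distinct sums: {-3, -2, -1, 1, 2, 3, 4, 5, 6, 7, 8, 9, 11, 12, 14, 15, 17}
|A +̂ A| = 17
(Reference bound: |A +̂ A| ≥ 2|A| - 3 for |A| ≥ 2, with |A| = 7 giving ≥ 11.)

|A +̂ A| = 17


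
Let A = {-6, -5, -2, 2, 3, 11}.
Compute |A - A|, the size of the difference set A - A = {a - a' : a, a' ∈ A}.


A - A = {a - a' : a, a' ∈ A}; |A| = 6.
Bounds: 2|A|-1 ≤ |A - A| ≤ |A|² - |A| + 1, i.e. 11 ≤ |A - A| ≤ 31.
Note: 0 ∈ A - A always (from a - a). The set is symmetric: if d ∈ A - A then -d ∈ A - A.
Enumerate nonzero differences d = a - a' with a > a' (then include -d):
Positive differences: {1, 3, 4, 5, 7, 8, 9, 13, 16, 17}
Full difference set: {0} ∪ (positive diffs) ∪ (negative diffs).
|A - A| = 1 + 2·10 = 21 (matches direct enumeration: 21).

|A - A| = 21


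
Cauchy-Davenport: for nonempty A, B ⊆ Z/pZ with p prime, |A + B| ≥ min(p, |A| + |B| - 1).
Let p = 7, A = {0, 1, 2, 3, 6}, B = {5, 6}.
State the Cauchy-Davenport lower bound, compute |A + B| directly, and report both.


Cauchy-Davenport: |A + B| ≥ min(p, |A| + |B| - 1) for A, B nonempty in Z/pZ.
|A| = 5, |B| = 2, p = 7.
CD lower bound = min(7, 5 + 2 - 1) = min(7, 6) = 6.
Compute A + B mod 7 directly:
a = 0: 0+5=5, 0+6=6
a = 1: 1+5=6, 1+6=0
a = 2: 2+5=0, 2+6=1
a = 3: 3+5=1, 3+6=2
a = 6: 6+5=4, 6+6=5
A + B = {0, 1, 2, 4, 5, 6}, so |A + B| = 6.
Verify: 6 ≥ 6? Yes ✓.

CD lower bound = 6, actual |A + B| = 6.


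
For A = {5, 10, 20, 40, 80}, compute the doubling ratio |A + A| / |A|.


|A| = 5.
Compute A + A by enumerating all 25 pairs.
A + A = {10, 15, 20, 25, 30, 40, 45, 50, 60, 80, 85, 90, 100, 120, 160}, so |A + A| = 15.
K = |A + A| / |A| = 15/5 = 3/1 ≈ 3.0000.
Reference: AP of size 5 gives K = 9/5 ≈ 1.8000; a fully generic set of size 5 gives K ≈ 3.0000.

|A| = 5, |A + A| = 15, K = 15/5 = 3/1.


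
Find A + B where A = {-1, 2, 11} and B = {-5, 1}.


A + B = {a + b : a ∈ A, b ∈ B}.
Enumerate all |A|·|B| = 3·2 = 6 pairs (a, b) and collect distinct sums.
a = -1: -1+-5=-6, -1+1=0
a = 2: 2+-5=-3, 2+1=3
a = 11: 11+-5=6, 11+1=12
Collecting distinct sums: A + B = {-6, -3, 0, 3, 6, 12}
|A + B| = 6

A + B = {-6, -3, 0, 3, 6, 12}


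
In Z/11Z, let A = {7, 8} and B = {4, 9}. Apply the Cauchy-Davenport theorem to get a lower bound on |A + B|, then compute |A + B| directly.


Cauchy-Davenport: |A + B| ≥ min(p, |A| + |B| - 1) for A, B nonempty in Z/pZ.
|A| = 2, |B| = 2, p = 11.
CD lower bound = min(11, 2 + 2 - 1) = min(11, 3) = 3.
Compute A + B mod 11 directly:
a = 7: 7+4=0, 7+9=5
a = 8: 8+4=1, 8+9=6
A + B = {0, 1, 5, 6}, so |A + B| = 4.
Verify: 4 ≥ 3? Yes ✓.

CD lower bound = 3, actual |A + B| = 4.


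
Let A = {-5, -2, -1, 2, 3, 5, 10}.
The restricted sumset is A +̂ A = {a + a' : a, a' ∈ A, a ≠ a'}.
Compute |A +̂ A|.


Restricted sumset: A +̂ A = {a + a' : a ∈ A, a' ∈ A, a ≠ a'}.
Equivalently, take A + A and drop any sum 2a that is achievable ONLY as a + a for a ∈ A (i.e. sums representable only with equal summands).
Enumerate pairs (a, a') with a < a' (symmetric, so each unordered pair gives one sum; this covers all a ≠ a'):
  -5 + -2 = -7
  -5 + -1 = -6
  -5 + 2 = -3
  -5 + 3 = -2
  -5 + 5 = 0
  -5 + 10 = 5
  -2 + -1 = -3
  -2 + 2 = 0
  -2 + 3 = 1
  -2 + 5 = 3
  -2 + 10 = 8
  -1 + 2 = 1
  -1 + 3 = 2
  -1 + 5 = 4
  -1 + 10 = 9
  2 + 3 = 5
  2 + 5 = 7
  2 + 10 = 12
  3 + 5 = 8
  3 + 10 = 13
  5 + 10 = 15
Collected distinct sums: {-7, -6, -3, -2, 0, 1, 2, 3, 4, 5, 7, 8, 9, 12, 13, 15}
|A +̂ A| = 16
(Reference bound: |A +̂ A| ≥ 2|A| - 3 for |A| ≥ 2, with |A| = 7 giving ≥ 11.)

|A +̂ A| = 16


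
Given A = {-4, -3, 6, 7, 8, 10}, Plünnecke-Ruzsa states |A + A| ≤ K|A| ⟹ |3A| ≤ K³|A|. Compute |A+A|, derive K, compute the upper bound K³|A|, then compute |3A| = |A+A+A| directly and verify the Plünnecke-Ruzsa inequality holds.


|A| = 6.
Step 1: Compute A + A by enumerating all 36 pairs.
A + A = {-8, -7, -6, 2, 3, 4, 5, 6, 7, 12, 13, 14, 15, 16, 17, 18, 20}, so |A + A| = 17.
Step 2: Doubling constant K = |A + A|/|A| = 17/6 = 17/6 ≈ 2.8333.
Step 3: Plünnecke-Ruzsa gives |3A| ≤ K³·|A| = (2.8333)³ · 6 ≈ 136.4722.
Step 4: Compute 3A = A + A + A directly by enumerating all triples (a,b,c) ∈ A³; |3A| = 33.
Step 5: Check 33 ≤ 136.4722? Yes ✓.

K = 17/6, Plünnecke-Ruzsa bound K³|A| ≈ 136.4722, |3A| = 33, inequality holds.


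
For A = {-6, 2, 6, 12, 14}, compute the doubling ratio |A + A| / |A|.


|A| = 5.
Compute A + A by enumerating all 25 pairs.
A + A = {-12, -4, 0, 4, 6, 8, 12, 14, 16, 18, 20, 24, 26, 28}, so |A + A| = 14.
K = |A + A| / |A| = 14/5 (already in lowest terms) ≈ 2.8000.
Reference: AP of size 5 gives K = 9/5 ≈ 1.8000; a fully generic set of size 5 gives K ≈ 3.0000.

|A| = 5, |A + A| = 14, K = 14/5.


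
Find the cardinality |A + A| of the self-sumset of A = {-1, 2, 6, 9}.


A + A = {a + a' : a, a' ∈ A}; |A| = 4.
General bounds: 2|A| - 1 ≤ |A + A| ≤ |A|(|A|+1)/2, i.e. 7 ≤ |A + A| ≤ 10.
Lower bound 2|A|-1 is attained iff A is an arithmetic progression.
Enumerate sums a + a' for a ≤ a' (symmetric, so this suffices):
a = -1: -1+-1=-2, -1+2=1, -1+6=5, -1+9=8
a = 2: 2+2=4, 2+6=8, 2+9=11
a = 6: 6+6=12, 6+9=15
a = 9: 9+9=18
Distinct sums: {-2, 1, 4, 5, 8, 11, 12, 15, 18}
|A + A| = 9

|A + A| = 9


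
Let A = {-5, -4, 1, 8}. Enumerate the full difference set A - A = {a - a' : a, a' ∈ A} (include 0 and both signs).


A - A = {a - a' : a, a' ∈ A}.
Compute a - a' for each ordered pair (a, a'):
a = -5: -5--5=0, -5--4=-1, -5-1=-6, -5-8=-13
a = -4: -4--5=1, -4--4=0, -4-1=-5, -4-8=-12
a = 1: 1--5=6, 1--4=5, 1-1=0, 1-8=-7
a = 8: 8--5=13, 8--4=12, 8-1=7, 8-8=0
Collecting distinct values (and noting 0 appears from a-a):
A - A = {-13, -12, -7, -6, -5, -1, 0, 1, 5, 6, 7, 12, 13}
|A - A| = 13

A - A = {-13, -12, -7, -6, -5, -1, 0, 1, 5, 6, 7, 12, 13}


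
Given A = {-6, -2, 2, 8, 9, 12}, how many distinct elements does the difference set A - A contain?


A - A = {a - a' : a, a' ∈ A}; |A| = 6.
Bounds: 2|A|-1 ≤ |A - A| ≤ |A|² - |A| + 1, i.e. 11 ≤ |A - A| ≤ 31.
Note: 0 ∈ A - A always (from a - a). The set is symmetric: if d ∈ A - A then -d ∈ A - A.
Enumerate nonzero differences d = a - a' with a > a' (then include -d):
Positive differences: {1, 3, 4, 6, 7, 8, 10, 11, 14, 15, 18}
Full difference set: {0} ∪ (positive diffs) ∪ (negative diffs).
|A - A| = 1 + 2·11 = 23 (matches direct enumeration: 23).

|A - A| = 23


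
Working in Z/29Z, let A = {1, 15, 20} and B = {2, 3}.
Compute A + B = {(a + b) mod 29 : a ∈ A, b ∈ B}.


Work in Z/29Z: reduce every sum a + b modulo 29.
Enumerate all 6 pairs:
a = 1: 1+2=3, 1+3=4
a = 15: 15+2=17, 15+3=18
a = 20: 20+2=22, 20+3=23
Distinct residues collected: {3, 4, 17, 18, 22, 23}
|A + B| = 6 (out of 29 total residues).

A + B = {3, 4, 17, 18, 22, 23}


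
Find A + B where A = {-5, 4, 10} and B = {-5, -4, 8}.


A + B = {a + b : a ∈ A, b ∈ B}.
Enumerate all |A|·|B| = 3·3 = 9 pairs (a, b) and collect distinct sums.
a = -5: -5+-5=-10, -5+-4=-9, -5+8=3
a = 4: 4+-5=-1, 4+-4=0, 4+8=12
a = 10: 10+-5=5, 10+-4=6, 10+8=18
Collecting distinct sums: A + B = {-10, -9, -1, 0, 3, 5, 6, 12, 18}
|A + B| = 9

A + B = {-10, -9, -1, 0, 3, 5, 6, 12, 18}


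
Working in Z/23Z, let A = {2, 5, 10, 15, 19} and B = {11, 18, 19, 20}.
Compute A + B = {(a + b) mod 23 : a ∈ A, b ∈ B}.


Work in Z/23Z: reduce every sum a + b modulo 23.
Enumerate all 20 pairs:
a = 2: 2+11=13, 2+18=20, 2+19=21, 2+20=22
a = 5: 5+11=16, 5+18=0, 5+19=1, 5+20=2
a = 10: 10+11=21, 10+18=5, 10+19=6, 10+20=7
a = 15: 15+11=3, 15+18=10, 15+19=11, 15+20=12
a = 19: 19+11=7, 19+18=14, 19+19=15, 19+20=16
Distinct residues collected: {0, 1, 2, 3, 5, 6, 7, 10, 11, 12, 13, 14, 15, 16, 20, 21, 22}
|A + B| = 17 (out of 23 total residues).

A + B = {0, 1, 2, 3, 5, 6, 7, 10, 11, 12, 13, 14, 15, 16, 20, 21, 22}


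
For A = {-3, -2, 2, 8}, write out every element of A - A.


A - A = {a - a' : a, a' ∈ A}.
Compute a - a' for each ordered pair (a, a'):
a = -3: -3--3=0, -3--2=-1, -3-2=-5, -3-8=-11
a = -2: -2--3=1, -2--2=0, -2-2=-4, -2-8=-10
a = 2: 2--3=5, 2--2=4, 2-2=0, 2-8=-6
a = 8: 8--3=11, 8--2=10, 8-2=6, 8-8=0
Collecting distinct values (and noting 0 appears from a-a):
A - A = {-11, -10, -6, -5, -4, -1, 0, 1, 4, 5, 6, 10, 11}
|A - A| = 13

A - A = {-11, -10, -6, -5, -4, -1, 0, 1, 4, 5, 6, 10, 11}


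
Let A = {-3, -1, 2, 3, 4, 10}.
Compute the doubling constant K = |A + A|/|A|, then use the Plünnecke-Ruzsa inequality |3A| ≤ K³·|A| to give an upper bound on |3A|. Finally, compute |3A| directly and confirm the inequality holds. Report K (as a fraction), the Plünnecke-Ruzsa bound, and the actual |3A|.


|A| = 6.
Step 1: Compute A + A by enumerating all 36 pairs.
A + A = {-6, -4, -2, -1, 0, 1, 2, 3, 4, 5, 6, 7, 8, 9, 12, 13, 14, 20}, so |A + A| = 18.
Step 2: Doubling constant K = |A + A|/|A| = 18/6 = 18/6 ≈ 3.0000.
Step 3: Plünnecke-Ruzsa gives |3A| ≤ K³·|A| = (3.0000)³ · 6 ≈ 162.0000.
Step 4: Compute 3A = A + A + A directly by enumerating all triples (a,b,c) ∈ A³; |3A| = 31.
Step 5: Check 31 ≤ 162.0000? Yes ✓.

K = 18/6, Plünnecke-Ruzsa bound K³|A| ≈ 162.0000, |3A| = 31, inequality holds.


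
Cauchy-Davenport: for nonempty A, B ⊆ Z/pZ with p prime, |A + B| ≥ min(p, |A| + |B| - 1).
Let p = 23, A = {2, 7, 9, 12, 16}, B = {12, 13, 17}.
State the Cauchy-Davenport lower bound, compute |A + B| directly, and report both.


Cauchy-Davenport: |A + B| ≥ min(p, |A| + |B| - 1) for A, B nonempty in Z/pZ.
|A| = 5, |B| = 3, p = 23.
CD lower bound = min(23, 5 + 3 - 1) = min(23, 7) = 7.
Compute A + B mod 23 directly:
a = 2: 2+12=14, 2+13=15, 2+17=19
a = 7: 7+12=19, 7+13=20, 7+17=1
a = 9: 9+12=21, 9+13=22, 9+17=3
a = 12: 12+12=1, 12+13=2, 12+17=6
a = 16: 16+12=5, 16+13=6, 16+17=10
A + B = {1, 2, 3, 5, 6, 10, 14, 15, 19, 20, 21, 22}, so |A + B| = 12.
Verify: 12 ≥ 7? Yes ✓.

CD lower bound = 7, actual |A + B| = 12.


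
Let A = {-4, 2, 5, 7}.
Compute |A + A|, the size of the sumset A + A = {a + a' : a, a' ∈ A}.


A + A = {a + a' : a, a' ∈ A}; |A| = 4.
General bounds: 2|A| - 1 ≤ |A + A| ≤ |A|(|A|+1)/2, i.e. 7 ≤ |A + A| ≤ 10.
Lower bound 2|A|-1 is attained iff A is an arithmetic progression.
Enumerate sums a + a' for a ≤ a' (symmetric, so this suffices):
a = -4: -4+-4=-8, -4+2=-2, -4+5=1, -4+7=3
a = 2: 2+2=4, 2+5=7, 2+7=9
a = 5: 5+5=10, 5+7=12
a = 7: 7+7=14
Distinct sums: {-8, -2, 1, 3, 4, 7, 9, 10, 12, 14}
|A + A| = 10

|A + A| = 10


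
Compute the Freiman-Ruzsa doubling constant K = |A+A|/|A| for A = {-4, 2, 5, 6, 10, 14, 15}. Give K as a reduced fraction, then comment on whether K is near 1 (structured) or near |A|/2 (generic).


|A| = 7.
Compute A + A by enumerating all 49 pairs.
A + A = {-8, -2, 1, 2, 4, 6, 7, 8, 10, 11, 12, 15, 16, 17, 19, 20, 21, 24, 25, 28, 29, 30}, so |A + A| = 22.
K = |A + A| / |A| = 22/7 (already in lowest terms) ≈ 3.1429.
Reference: AP of size 7 gives K = 13/7 ≈ 1.8571; a fully generic set of size 7 gives K ≈ 4.0000.

|A| = 7, |A + A| = 22, K = 22/7.


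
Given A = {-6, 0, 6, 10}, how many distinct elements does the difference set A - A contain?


A - A = {a - a' : a, a' ∈ A}; |A| = 4.
Bounds: 2|A|-1 ≤ |A - A| ≤ |A|² - |A| + 1, i.e. 7 ≤ |A - A| ≤ 13.
Note: 0 ∈ A - A always (from a - a). The set is symmetric: if d ∈ A - A then -d ∈ A - A.
Enumerate nonzero differences d = a - a' with a > a' (then include -d):
Positive differences: {4, 6, 10, 12, 16}
Full difference set: {0} ∪ (positive diffs) ∪ (negative diffs).
|A - A| = 1 + 2·5 = 11 (matches direct enumeration: 11).

|A - A| = 11


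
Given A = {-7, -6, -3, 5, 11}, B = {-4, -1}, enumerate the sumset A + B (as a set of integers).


A + B = {a + b : a ∈ A, b ∈ B}.
Enumerate all |A|·|B| = 5·2 = 10 pairs (a, b) and collect distinct sums.
a = -7: -7+-4=-11, -7+-1=-8
a = -6: -6+-4=-10, -6+-1=-7
a = -3: -3+-4=-7, -3+-1=-4
a = 5: 5+-4=1, 5+-1=4
a = 11: 11+-4=7, 11+-1=10
Collecting distinct sums: A + B = {-11, -10, -8, -7, -4, 1, 4, 7, 10}
|A + B| = 9

A + B = {-11, -10, -8, -7, -4, 1, 4, 7, 10}


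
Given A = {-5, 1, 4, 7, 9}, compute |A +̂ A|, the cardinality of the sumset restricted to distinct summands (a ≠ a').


Restricted sumset: A +̂ A = {a + a' : a ∈ A, a' ∈ A, a ≠ a'}.
Equivalently, take A + A and drop any sum 2a that is achievable ONLY as a + a for a ∈ A (i.e. sums representable only with equal summands).
Enumerate pairs (a, a') with a < a' (symmetric, so each unordered pair gives one sum; this covers all a ≠ a'):
  -5 + 1 = -4
  -5 + 4 = -1
  -5 + 7 = 2
  -5 + 9 = 4
  1 + 4 = 5
  1 + 7 = 8
  1 + 9 = 10
  4 + 7 = 11
  4 + 9 = 13
  7 + 9 = 16
Collected distinct sums: {-4, -1, 2, 4, 5, 8, 10, 11, 13, 16}
|A +̂ A| = 10
(Reference bound: |A +̂ A| ≥ 2|A| - 3 for |A| ≥ 2, with |A| = 5 giving ≥ 7.)

|A +̂ A| = 10


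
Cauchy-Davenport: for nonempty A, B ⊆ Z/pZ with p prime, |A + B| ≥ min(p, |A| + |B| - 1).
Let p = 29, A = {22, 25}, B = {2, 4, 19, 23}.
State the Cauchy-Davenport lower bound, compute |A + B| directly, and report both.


Cauchy-Davenport: |A + B| ≥ min(p, |A| + |B| - 1) for A, B nonempty in Z/pZ.
|A| = 2, |B| = 4, p = 29.
CD lower bound = min(29, 2 + 4 - 1) = min(29, 5) = 5.
Compute A + B mod 29 directly:
a = 22: 22+2=24, 22+4=26, 22+19=12, 22+23=16
a = 25: 25+2=27, 25+4=0, 25+19=15, 25+23=19
A + B = {0, 12, 15, 16, 19, 24, 26, 27}, so |A + B| = 8.
Verify: 8 ≥ 5? Yes ✓.

CD lower bound = 5, actual |A + B| = 8.


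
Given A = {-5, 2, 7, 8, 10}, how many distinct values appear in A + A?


A + A = {a + a' : a, a' ∈ A}; |A| = 5.
General bounds: 2|A| - 1 ≤ |A + A| ≤ |A|(|A|+1)/2, i.e. 9 ≤ |A + A| ≤ 15.
Lower bound 2|A|-1 is attained iff A is an arithmetic progression.
Enumerate sums a + a' for a ≤ a' (symmetric, so this suffices):
a = -5: -5+-5=-10, -5+2=-3, -5+7=2, -5+8=3, -5+10=5
a = 2: 2+2=4, 2+7=9, 2+8=10, 2+10=12
a = 7: 7+7=14, 7+8=15, 7+10=17
a = 8: 8+8=16, 8+10=18
a = 10: 10+10=20
Distinct sums: {-10, -3, 2, 3, 4, 5, 9, 10, 12, 14, 15, 16, 17, 18, 20}
|A + A| = 15

|A + A| = 15


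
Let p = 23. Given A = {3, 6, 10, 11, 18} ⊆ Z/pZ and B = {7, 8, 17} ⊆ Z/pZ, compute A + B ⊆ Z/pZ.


Work in Z/23Z: reduce every sum a + b modulo 23.
Enumerate all 15 pairs:
a = 3: 3+7=10, 3+8=11, 3+17=20
a = 6: 6+7=13, 6+8=14, 6+17=0
a = 10: 10+7=17, 10+8=18, 10+17=4
a = 11: 11+7=18, 11+8=19, 11+17=5
a = 18: 18+7=2, 18+8=3, 18+17=12
Distinct residues collected: {0, 2, 3, 4, 5, 10, 11, 12, 13, 14, 17, 18, 19, 20}
|A + B| = 14 (out of 23 total residues).

A + B = {0, 2, 3, 4, 5, 10, 11, 12, 13, 14, 17, 18, 19, 20}


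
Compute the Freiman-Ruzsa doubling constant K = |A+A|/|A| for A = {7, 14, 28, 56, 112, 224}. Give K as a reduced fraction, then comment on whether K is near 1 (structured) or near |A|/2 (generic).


|A| = 6.
Compute A + A by enumerating all 36 pairs.
A + A = {14, 21, 28, 35, 42, 56, 63, 70, 84, 112, 119, 126, 140, 168, 224, 231, 238, 252, 280, 336, 448}, so |A + A| = 21.
K = |A + A| / |A| = 21/6 = 7/2 ≈ 3.5000.
Reference: AP of size 6 gives K = 11/6 ≈ 1.8333; a fully generic set of size 6 gives K ≈ 3.5000.

|A| = 6, |A + A| = 21, K = 21/6 = 7/2.


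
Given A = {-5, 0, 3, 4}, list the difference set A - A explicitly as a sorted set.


A - A = {a - a' : a, a' ∈ A}.
Compute a - a' for each ordered pair (a, a'):
a = -5: -5--5=0, -5-0=-5, -5-3=-8, -5-4=-9
a = 0: 0--5=5, 0-0=0, 0-3=-3, 0-4=-4
a = 3: 3--5=8, 3-0=3, 3-3=0, 3-4=-1
a = 4: 4--5=9, 4-0=4, 4-3=1, 4-4=0
Collecting distinct values (and noting 0 appears from a-a):
A - A = {-9, -8, -5, -4, -3, -1, 0, 1, 3, 4, 5, 8, 9}
|A - A| = 13

A - A = {-9, -8, -5, -4, -3, -1, 0, 1, 3, 4, 5, 8, 9}


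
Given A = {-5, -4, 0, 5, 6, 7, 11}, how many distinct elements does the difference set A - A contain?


A - A = {a - a' : a, a' ∈ A}; |A| = 7.
Bounds: 2|A|-1 ≤ |A - A| ≤ |A|² - |A| + 1, i.e. 13 ≤ |A - A| ≤ 43.
Note: 0 ∈ A - A always (from a - a). The set is symmetric: if d ∈ A - A then -d ∈ A - A.
Enumerate nonzero differences d = a - a' with a > a' (then include -d):
Positive differences: {1, 2, 4, 5, 6, 7, 9, 10, 11, 12, 15, 16}
Full difference set: {0} ∪ (positive diffs) ∪ (negative diffs).
|A - A| = 1 + 2·12 = 25 (matches direct enumeration: 25).

|A - A| = 25


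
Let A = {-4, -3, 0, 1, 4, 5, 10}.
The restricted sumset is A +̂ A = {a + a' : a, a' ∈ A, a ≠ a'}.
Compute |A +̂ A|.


Restricted sumset: A +̂ A = {a + a' : a ∈ A, a' ∈ A, a ≠ a'}.
Equivalently, take A + A and drop any sum 2a that is achievable ONLY as a + a for a ∈ A (i.e. sums representable only with equal summands).
Enumerate pairs (a, a') with a < a' (symmetric, so each unordered pair gives one sum; this covers all a ≠ a'):
  -4 + -3 = -7
  -4 + 0 = -4
  -4 + 1 = -3
  -4 + 4 = 0
  -4 + 5 = 1
  -4 + 10 = 6
  -3 + 0 = -3
  -3 + 1 = -2
  -3 + 4 = 1
  -3 + 5 = 2
  -3 + 10 = 7
  0 + 1 = 1
  0 + 4 = 4
  0 + 5 = 5
  0 + 10 = 10
  1 + 4 = 5
  1 + 5 = 6
  1 + 10 = 11
  4 + 5 = 9
  4 + 10 = 14
  5 + 10 = 15
Collected distinct sums: {-7, -4, -3, -2, 0, 1, 2, 4, 5, 6, 7, 9, 10, 11, 14, 15}
|A +̂ A| = 16
(Reference bound: |A +̂ A| ≥ 2|A| - 3 for |A| ≥ 2, with |A| = 7 giving ≥ 11.)

|A +̂ A| = 16


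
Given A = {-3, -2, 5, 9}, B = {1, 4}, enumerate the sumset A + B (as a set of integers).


A + B = {a + b : a ∈ A, b ∈ B}.
Enumerate all |A|·|B| = 4·2 = 8 pairs (a, b) and collect distinct sums.
a = -3: -3+1=-2, -3+4=1
a = -2: -2+1=-1, -2+4=2
a = 5: 5+1=6, 5+4=9
a = 9: 9+1=10, 9+4=13
Collecting distinct sums: A + B = {-2, -1, 1, 2, 6, 9, 10, 13}
|A + B| = 8

A + B = {-2, -1, 1, 2, 6, 9, 10, 13}


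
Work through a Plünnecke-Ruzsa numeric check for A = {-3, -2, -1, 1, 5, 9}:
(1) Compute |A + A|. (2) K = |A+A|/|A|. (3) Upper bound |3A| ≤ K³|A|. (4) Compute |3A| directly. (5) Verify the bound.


|A| = 6.
Step 1: Compute A + A by enumerating all 36 pairs.
A + A = {-6, -5, -4, -3, -2, -1, 0, 2, 3, 4, 6, 7, 8, 10, 14, 18}, so |A + A| = 16.
Step 2: Doubling constant K = |A + A|/|A| = 16/6 = 16/6 ≈ 2.6667.
Step 3: Plünnecke-Ruzsa gives |3A| ≤ K³·|A| = (2.6667)³ · 6 ≈ 113.7778.
Step 4: Compute 3A = A + A + A directly by enumerating all triples (a,b,c) ∈ A³; |3A| = 28.
Step 5: Check 28 ≤ 113.7778? Yes ✓.

K = 16/6, Plünnecke-Ruzsa bound K³|A| ≈ 113.7778, |3A| = 28, inequality holds.


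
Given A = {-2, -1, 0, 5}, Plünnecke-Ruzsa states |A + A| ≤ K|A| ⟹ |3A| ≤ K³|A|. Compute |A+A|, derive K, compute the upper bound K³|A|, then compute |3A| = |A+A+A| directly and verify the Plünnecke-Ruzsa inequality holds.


|A| = 4.
Step 1: Compute A + A by enumerating all 16 pairs.
A + A = {-4, -3, -2, -1, 0, 3, 4, 5, 10}, so |A + A| = 9.
Step 2: Doubling constant K = |A + A|/|A| = 9/4 = 9/4 ≈ 2.2500.
Step 3: Plünnecke-Ruzsa gives |3A| ≤ K³·|A| = (2.2500)³ · 4 ≈ 45.5625.
Step 4: Compute 3A = A + A + A directly by enumerating all triples (a,b,c) ∈ A³; |3A| = 16.
Step 5: Check 16 ≤ 45.5625? Yes ✓.

K = 9/4, Plünnecke-Ruzsa bound K³|A| ≈ 45.5625, |3A| = 16, inequality holds.


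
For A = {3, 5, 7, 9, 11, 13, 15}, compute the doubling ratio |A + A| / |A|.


|A| = 7.
Compute A + A by enumerating all 49 pairs.
A + A = {6, 8, 10, 12, 14, 16, 18, 20, 22, 24, 26, 28, 30}, so |A + A| = 13.
K = |A + A| / |A| = 13/7 (already in lowest terms) ≈ 1.8571.
Reference: AP of size 7 gives K = 13/7 ≈ 1.8571; a fully generic set of size 7 gives K ≈ 4.0000.

|A| = 7, |A + A| = 13, K = 13/7.


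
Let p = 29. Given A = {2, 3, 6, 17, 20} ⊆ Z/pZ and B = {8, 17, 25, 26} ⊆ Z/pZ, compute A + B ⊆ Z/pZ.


Work in Z/29Z: reduce every sum a + b modulo 29.
Enumerate all 20 pairs:
a = 2: 2+8=10, 2+17=19, 2+25=27, 2+26=28
a = 3: 3+8=11, 3+17=20, 3+25=28, 3+26=0
a = 6: 6+8=14, 6+17=23, 6+25=2, 6+26=3
a = 17: 17+8=25, 17+17=5, 17+25=13, 17+26=14
a = 20: 20+8=28, 20+17=8, 20+25=16, 20+26=17
Distinct residues collected: {0, 2, 3, 5, 8, 10, 11, 13, 14, 16, 17, 19, 20, 23, 25, 27, 28}
|A + B| = 17 (out of 29 total residues).

A + B = {0, 2, 3, 5, 8, 10, 11, 13, 14, 16, 17, 19, 20, 23, 25, 27, 28}


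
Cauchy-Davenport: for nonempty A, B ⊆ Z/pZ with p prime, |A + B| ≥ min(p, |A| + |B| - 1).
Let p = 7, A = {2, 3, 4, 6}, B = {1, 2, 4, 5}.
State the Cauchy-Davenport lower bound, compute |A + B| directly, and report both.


Cauchy-Davenport: |A + B| ≥ min(p, |A| + |B| - 1) for A, B nonempty in Z/pZ.
|A| = 4, |B| = 4, p = 7.
CD lower bound = min(7, 4 + 4 - 1) = min(7, 7) = 7.
Compute A + B mod 7 directly:
a = 2: 2+1=3, 2+2=4, 2+4=6, 2+5=0
a = 3: 3+1=4, 3+2=5, 3+4=0, 3+5=1
a = 4: 4+1=5, 4+2=6, 4+4=1, 4+5=2
a = 6: 6+1=0, 6+2=1, 6+4=3, 6+5=4
A + B = {0, 1, 2, 3, 4, 5, 6}, so |A + B| = 7.
Verify: 7 ≥ 7? Yes ✓.

CD lower bound = 7, actual |A + B| = 7.


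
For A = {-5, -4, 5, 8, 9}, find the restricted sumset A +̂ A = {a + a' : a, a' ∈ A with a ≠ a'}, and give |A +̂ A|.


Restricted sumset: A +̂ A = {a + a' : a ∈ A, a' ∈ A, a ≠ a'}.
Equivalently, take A + A and drop any sum 2a that is achievable ONLY as a + a for a ∈ A (i.e. sums representable only with equal summands).
Enumerate pairs (a, a') with a < a' (symmetric, so each unordered pair gives one sum; this covers all a ≠ a'):
  -5 + -4 = -9
  -5 + 5 = 0
  -5 + 8 = 3
  -5 + 9 = 4
  -4 + 5 = 1
  -4 + 8 = 4
  -4 + 9 = 5
  5 + 8 = 13
  5 + 9 = 14
  8 + 9 = 17
Collected distinct sums: {-9, 0, 1, 3, 4, 5, 13, 14, 17}
|A +̂ A| = 9
(Reference bound: |A +̂ A| ≥ 2|A| - 3 for |A| ≥ 2, with |A| = 5 giving ≥ 7.)

|A +̂ A| = 9


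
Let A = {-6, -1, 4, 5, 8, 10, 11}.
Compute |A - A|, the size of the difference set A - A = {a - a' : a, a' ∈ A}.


A - A = {a - a' : a, a' ∈ A}; |A| = 7.
Bounds: 2|A|-1 ≤ |A - A| ≤ |A|² - |A| + 1, i.e. 13 ≤ |A - A| ≤ 43.
Note: 0 ∈ A - A always (from a - a). The set is symmetric: if d ∈ A - A then -d ∈ A - A.
Enumerate nonzero differences d = a - a' with a > a' (then include -d):
Positive differences: {1, 2, 3, 4, 5, 6, 7, 9, 10, 11, 12, 14, 16, 17}
Full difference set: {0} ∪ (positive diffs) ∪ (negative diffs).
|A - A| = 1 + 2·14 = 29 (matches direct enumeration: 29).

|A - A| = 29
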